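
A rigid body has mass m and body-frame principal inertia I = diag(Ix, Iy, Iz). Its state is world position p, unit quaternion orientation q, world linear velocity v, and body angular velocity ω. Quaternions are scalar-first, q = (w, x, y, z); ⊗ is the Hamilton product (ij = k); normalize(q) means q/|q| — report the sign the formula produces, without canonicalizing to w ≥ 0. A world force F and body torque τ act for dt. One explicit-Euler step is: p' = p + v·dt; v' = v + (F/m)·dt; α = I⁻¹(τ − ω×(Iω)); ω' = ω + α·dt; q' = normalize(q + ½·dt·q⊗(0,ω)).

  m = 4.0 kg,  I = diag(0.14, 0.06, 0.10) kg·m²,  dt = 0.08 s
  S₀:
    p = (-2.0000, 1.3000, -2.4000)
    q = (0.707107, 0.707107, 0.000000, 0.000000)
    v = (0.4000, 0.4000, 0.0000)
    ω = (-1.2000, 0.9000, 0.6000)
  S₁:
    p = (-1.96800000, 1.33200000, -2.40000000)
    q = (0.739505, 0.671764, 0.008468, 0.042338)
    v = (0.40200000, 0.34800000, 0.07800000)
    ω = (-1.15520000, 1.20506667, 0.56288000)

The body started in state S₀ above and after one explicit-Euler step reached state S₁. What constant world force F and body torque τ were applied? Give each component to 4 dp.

ω₁ − ω₀ = (0.04480000, 0.30506667, -0.03712000)
τ = I·(Δω/dt) + ω₀×(Iω₀) = (0.1000, 0.2000, 0.0400)
velocity change Δv = (0.00200000, -0.05200000, 0.07800000)
m·(v₁−v₀)/dt = (0.1000, -2.6000, 3.9000)

F = (0.1000, -2.6000, 3.9000)
τ = (0.1000, 0.2000, 0.0400)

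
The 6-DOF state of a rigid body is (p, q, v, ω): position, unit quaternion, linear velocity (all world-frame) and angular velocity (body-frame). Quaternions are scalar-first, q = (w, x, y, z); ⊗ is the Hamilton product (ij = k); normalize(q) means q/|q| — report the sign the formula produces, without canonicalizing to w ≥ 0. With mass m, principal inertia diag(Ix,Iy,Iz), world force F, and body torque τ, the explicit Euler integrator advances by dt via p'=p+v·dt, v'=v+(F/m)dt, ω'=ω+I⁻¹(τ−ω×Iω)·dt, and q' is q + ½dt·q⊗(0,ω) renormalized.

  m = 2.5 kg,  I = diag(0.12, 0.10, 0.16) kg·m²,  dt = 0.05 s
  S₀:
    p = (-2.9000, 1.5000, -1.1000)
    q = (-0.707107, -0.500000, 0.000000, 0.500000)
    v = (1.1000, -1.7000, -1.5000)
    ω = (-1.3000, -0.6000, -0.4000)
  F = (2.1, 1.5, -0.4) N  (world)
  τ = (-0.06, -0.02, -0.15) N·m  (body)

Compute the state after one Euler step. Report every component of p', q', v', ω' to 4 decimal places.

(τ − ω×Iω)/I = (-0.6200, 0.0080, -0.8400)
new body rate ω' = (-1.3310, -0.5996, -0.4420)
2q̇ = q⊗(0,ω) = (-0.4500000, 1.2192391, -0.4257358, 0.5828428)
q + ½dt·q⊗(0,ω), renormalized = (-0.7179, -0.4692, -0.0106, 0.5142)
new position p' = (-2.8450, 1.4150, -1.1750)
new velocity v' = (1.1420, -1.6700, -1.5080)

p' = (-2.8450, 1.4150, -1.1750)
q' = (-0.7179, -0.4692, -0.0106, 0.5142)
v' = (1.1420, -1.6700, -1.5080)
ω' = (-1.3310, -0.5996, -0.4420)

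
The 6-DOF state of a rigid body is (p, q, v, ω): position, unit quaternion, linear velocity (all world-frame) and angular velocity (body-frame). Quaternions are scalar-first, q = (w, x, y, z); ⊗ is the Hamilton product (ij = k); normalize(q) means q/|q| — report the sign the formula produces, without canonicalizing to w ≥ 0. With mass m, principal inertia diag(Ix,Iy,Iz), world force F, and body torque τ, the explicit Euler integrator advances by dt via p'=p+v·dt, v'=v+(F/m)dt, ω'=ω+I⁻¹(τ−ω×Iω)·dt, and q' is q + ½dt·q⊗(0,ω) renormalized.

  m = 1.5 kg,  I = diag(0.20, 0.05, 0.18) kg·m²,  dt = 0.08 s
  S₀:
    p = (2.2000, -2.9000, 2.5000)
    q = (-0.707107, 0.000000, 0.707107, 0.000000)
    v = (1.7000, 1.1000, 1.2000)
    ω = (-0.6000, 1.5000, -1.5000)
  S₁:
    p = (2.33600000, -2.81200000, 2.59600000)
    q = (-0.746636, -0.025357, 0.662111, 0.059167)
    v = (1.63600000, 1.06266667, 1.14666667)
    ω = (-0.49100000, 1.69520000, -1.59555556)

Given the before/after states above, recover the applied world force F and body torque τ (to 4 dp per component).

F = (-1.2000, -0.7000, -1.0000)
τ = (-0.0200, 0.1400, -0.0800)

rate change Δω = (0.10900000, 0.19520000, -0.09555556)
τ = I·(Δω/dt) + ω₀×(Iω₀) = (-0.0200, 0.1400, -0.0800)
velocity change Δv = (-0.06400000, -0.03733333, -0.05333333)
applied force F = (-1.2000, -0.7000, -1.0000)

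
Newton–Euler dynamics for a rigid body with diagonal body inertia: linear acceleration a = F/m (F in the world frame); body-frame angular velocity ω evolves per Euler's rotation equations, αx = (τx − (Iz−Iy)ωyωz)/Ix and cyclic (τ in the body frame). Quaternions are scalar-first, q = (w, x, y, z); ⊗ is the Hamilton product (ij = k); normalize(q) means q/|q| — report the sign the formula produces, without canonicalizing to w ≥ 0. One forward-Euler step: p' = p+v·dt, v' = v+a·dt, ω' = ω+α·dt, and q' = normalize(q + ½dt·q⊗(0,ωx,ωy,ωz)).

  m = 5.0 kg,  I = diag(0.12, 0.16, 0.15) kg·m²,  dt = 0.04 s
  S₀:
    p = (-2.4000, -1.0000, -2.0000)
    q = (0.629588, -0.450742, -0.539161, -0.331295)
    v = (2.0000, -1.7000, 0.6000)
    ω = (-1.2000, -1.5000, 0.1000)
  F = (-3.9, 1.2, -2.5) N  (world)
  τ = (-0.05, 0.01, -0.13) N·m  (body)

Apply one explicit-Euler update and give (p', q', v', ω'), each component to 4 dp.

new position p' = (-2.3200, -1.0680, -1.9760)
new velocity v' = (1.9688, -1.6904, 0.5800)
precession coupling ω×(Iω) = (0.0015, 0.0036, 0.0720)
(τ − ω×Iω)/I = (-0.4292, 0.0400, -1.3467)
ω + α·dt = (-1.2172, -1.4984, 0.0461)
q⊗(0,ω) = (-1.3165024, -1.3063642, -0.5017538, 0.0920786)
q + ½dt·q⊗(0,ω), renormalized = (0.6028, -0.4765, -0.5488, -0.3292)

p' = (-2.3200, -1.0680, -1.9760)
q' = (0.6028, -0.4765, -0.5488, -0.3292)
v' = (1.9688, -1.6904, 0.5800)
ω' = (-1.2172, -1.4984, 0.0461)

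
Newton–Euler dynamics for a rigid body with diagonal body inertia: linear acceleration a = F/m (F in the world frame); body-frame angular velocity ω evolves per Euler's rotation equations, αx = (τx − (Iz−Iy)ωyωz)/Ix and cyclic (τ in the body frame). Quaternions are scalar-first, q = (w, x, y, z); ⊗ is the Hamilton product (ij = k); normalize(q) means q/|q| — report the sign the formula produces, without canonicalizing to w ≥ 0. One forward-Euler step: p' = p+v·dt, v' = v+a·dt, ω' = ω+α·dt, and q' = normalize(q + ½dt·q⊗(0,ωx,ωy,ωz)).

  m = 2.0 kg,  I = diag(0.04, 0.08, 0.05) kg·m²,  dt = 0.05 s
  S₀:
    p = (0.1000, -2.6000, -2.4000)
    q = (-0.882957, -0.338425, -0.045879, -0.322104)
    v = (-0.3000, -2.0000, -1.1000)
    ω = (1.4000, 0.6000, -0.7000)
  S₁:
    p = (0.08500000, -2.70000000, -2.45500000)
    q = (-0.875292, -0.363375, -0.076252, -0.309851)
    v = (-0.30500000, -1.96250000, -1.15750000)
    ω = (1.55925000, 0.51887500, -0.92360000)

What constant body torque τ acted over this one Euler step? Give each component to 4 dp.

τ = (0.1400, -0.1200, -0.1900)

ω₁ − ω₀ = (0.15925000, -0.08112500, -0.22360000)
gyro term ω₀×Iω₀ = (0.0126, 0.0098, 0.0336)
I·α + gyro = (0.1400, -0.1200, -0.1900)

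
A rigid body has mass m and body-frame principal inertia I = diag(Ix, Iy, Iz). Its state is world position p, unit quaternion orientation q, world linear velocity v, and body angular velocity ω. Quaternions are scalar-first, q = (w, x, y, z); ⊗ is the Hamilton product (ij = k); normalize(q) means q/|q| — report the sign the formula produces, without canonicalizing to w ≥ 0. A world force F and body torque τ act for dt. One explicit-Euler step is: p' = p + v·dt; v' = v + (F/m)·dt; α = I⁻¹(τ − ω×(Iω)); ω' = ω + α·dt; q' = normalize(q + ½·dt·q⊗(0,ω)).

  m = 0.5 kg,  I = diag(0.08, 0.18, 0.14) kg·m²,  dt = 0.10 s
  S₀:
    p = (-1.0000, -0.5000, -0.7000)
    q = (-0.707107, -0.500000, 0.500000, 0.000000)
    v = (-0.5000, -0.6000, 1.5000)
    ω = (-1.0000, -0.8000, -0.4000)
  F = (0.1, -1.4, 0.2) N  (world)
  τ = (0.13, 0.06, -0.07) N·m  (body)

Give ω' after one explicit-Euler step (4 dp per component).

ω' = (-0.8215, -0.7533, -0.5071)

(τ − ω×Iω)/I = (1.7850, 0.4667, -1.0714)
ω' = ω + α·dt = (-0.8215, -0.7533, -0.5071)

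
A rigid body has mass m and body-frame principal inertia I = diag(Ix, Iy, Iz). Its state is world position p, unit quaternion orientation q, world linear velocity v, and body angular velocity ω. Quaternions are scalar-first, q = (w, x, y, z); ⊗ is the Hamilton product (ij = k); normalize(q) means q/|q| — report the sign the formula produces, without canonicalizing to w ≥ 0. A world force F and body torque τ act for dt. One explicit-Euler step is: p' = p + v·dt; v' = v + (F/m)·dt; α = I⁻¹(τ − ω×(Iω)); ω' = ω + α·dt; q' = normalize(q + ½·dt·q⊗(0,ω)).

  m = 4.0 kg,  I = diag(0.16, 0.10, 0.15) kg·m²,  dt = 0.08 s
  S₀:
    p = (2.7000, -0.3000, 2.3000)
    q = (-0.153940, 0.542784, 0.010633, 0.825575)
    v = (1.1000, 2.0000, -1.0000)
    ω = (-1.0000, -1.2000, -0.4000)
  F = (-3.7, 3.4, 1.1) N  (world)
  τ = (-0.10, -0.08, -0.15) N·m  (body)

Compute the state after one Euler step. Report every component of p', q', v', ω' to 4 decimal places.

p' = (2.7880, -0.1400, 2.2200)
q' = (-0.1183, 0.5872, -0.0063, 0.8007)
v' = (1.0260, 2.0680, -0.9780)
ω' = (-1.0620, -1.2672, -0.4416)

ω×(Iω) gyroscopic = (0.0240, 0.0040, -0.0720)
α = I⁻¹(τ − ω×Iω) = (-0.7750, -0.8400, -0.5200)
ω + α·dt = (-1.0620, -1.2672, -0.4416)
q⊗(0,ω) = (0.8857736, 1.1403768, -0.4237334, -0.5791318)
updated quaternion q' = (-0.1183, 0.5872, -0.0063, 0.8007)
a = F/m = (-0.9250, 0.8500, 0.2750)
p' = p + v·dt = (2.7880, -0.1400, 2.2200)
v' = v + a·dt = (1.0260, 2.0680, -0.9780)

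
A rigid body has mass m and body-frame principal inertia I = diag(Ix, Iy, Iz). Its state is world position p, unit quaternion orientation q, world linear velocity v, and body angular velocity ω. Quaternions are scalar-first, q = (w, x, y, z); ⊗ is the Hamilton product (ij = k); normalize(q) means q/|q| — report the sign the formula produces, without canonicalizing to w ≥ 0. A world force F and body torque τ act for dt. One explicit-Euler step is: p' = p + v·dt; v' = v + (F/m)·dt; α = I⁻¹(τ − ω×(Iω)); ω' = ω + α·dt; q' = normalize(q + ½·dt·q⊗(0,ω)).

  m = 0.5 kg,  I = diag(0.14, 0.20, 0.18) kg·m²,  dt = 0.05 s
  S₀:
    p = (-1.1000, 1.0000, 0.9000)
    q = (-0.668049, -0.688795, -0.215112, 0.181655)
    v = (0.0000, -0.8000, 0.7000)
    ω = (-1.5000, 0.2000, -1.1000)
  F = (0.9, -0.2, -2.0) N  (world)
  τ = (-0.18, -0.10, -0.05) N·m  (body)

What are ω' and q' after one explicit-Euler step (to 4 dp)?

ω×(Iω) gyroscopic = (0.0044, -0.0660, -0.0180)
angular accel α = (-1.3171, -0.1700, -0.1778)
ω' = ω + α·dt = (-1.5659, 0.1915, -1.1089)
2q̇ = q⊗(0,ω) = (-0.7903496, 1.2023657, -1.1637668, 0.2744269)
q + ½dt·q⊗(0,ω), renormalized = (-0.6871, -0.6580, -0.2439, 0.1883)

ω' = (-1.5659, 0.1915, -1.1089)
q' = (-0.6871, -0.6580, -0.2439, 0.1883)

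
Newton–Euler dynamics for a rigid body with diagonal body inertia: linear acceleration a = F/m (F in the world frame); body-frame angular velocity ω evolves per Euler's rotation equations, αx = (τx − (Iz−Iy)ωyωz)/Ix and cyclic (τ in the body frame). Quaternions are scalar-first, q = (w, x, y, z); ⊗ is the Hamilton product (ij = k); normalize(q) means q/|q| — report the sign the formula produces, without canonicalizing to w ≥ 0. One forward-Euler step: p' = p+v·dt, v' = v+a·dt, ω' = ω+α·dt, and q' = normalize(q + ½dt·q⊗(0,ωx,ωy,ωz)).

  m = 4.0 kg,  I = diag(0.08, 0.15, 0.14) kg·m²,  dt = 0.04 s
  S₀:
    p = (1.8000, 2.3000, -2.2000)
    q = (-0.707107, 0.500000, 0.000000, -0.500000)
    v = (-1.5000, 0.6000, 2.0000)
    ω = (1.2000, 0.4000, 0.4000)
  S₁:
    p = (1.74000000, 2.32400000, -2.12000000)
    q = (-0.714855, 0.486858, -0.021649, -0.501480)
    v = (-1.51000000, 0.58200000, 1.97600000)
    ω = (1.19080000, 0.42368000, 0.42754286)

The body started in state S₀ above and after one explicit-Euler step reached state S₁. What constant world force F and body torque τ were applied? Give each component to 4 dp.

F = (-1.0000, -1.8000, -2.4000)
τ = (-0.0200, 0.0600, 0.1300)

ω₁ − ω₀ = (-0.00920000, 0.02368000, 0.02754286)
precession coupling = (-0.0016, -0.0288, 0.0336)
τ = I·(Δω/dt) + ω₀×(Iω₀) = (-0.0200, 0.0600, 0.1300)
Δv = v₁−v₀ = (-0.01000000, -0.01800000, -0.02400000)
m·(v₁−v₀)/dt = (-1.0000, -1.8000, -2.4000)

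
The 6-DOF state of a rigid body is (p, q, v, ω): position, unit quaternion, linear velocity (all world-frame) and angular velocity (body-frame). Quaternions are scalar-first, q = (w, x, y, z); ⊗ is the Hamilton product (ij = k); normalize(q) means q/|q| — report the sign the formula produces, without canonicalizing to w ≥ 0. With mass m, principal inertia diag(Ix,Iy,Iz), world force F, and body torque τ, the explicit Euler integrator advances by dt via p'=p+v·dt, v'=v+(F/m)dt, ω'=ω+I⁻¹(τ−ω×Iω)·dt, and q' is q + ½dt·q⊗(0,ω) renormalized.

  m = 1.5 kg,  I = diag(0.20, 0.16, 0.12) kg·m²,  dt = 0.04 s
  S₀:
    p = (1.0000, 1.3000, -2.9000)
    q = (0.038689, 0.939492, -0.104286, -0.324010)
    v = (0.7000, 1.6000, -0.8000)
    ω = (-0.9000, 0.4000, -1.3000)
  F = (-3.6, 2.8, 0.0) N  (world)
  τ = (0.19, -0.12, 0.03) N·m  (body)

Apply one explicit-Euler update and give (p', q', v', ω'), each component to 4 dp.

(τ − ω×Iω)/I = (0.8460, -1.3350, 0.1300)
ω' = ω + α·dt = (-0.8662, 0.3466, -1.2948)
Hamilton product q⊗(0,ω) = (0.4660442, 0.2303557, 1.5284242, 0.2316437)
q' = normalize(q + ½dt·q⊗(0,ω)) = (0.0480, 0.9436, -0.0737, -0.3192)
p + v·dt = (1.0280, 1.3640, -2.9320)
v' = v + a·dt = (0.6040, 1.6747, -0.8000)

p' = (1.0280, 1.3640, -2.9320)
q' = (0.0480, 0.9436, -0.0737, -0.3192)
v' = (0.6040, 1.6747, -0.8000)
ω' = (-0.8662, 0.3466, -1.2948)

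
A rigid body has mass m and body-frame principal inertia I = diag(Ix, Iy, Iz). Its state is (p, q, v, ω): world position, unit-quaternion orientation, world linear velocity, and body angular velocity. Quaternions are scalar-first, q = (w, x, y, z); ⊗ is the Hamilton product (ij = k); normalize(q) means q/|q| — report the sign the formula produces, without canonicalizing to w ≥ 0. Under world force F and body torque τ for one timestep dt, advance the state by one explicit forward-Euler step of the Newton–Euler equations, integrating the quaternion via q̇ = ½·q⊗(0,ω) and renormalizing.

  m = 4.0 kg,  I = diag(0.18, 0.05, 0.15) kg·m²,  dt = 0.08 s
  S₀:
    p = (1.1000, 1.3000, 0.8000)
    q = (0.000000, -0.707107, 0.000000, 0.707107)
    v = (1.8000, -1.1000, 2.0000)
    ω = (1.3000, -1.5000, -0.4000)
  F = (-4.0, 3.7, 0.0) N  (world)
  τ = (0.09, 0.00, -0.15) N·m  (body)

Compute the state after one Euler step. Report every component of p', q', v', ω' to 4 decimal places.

p' = (1.2440, 1.2120, 0.9600)
q' = (0.0479, -0.6625, 0.0254, 0.7471)
v' = (1.7200, -1.0260, 2.0000)
ω' = (1.3133, -1.4750, -0.6152)

new position p' = (1.2440, 1.2120, 0.9600)
v' = v + a·dt = (1.7200, -1.0260, 2.0000)
precession coupling ω×(Iω) = (0.0600, -0.0156, 0.2535)
α = I⁻¹(τ − ω×Iω) = (0.1667, 0.3120, -2.6900)
new body rate ω' = (1.3133, -1.4750, -0.6152)
2q̇ = q⊗(0,ω) = (1.2020819, 1.0606605, 0.6363963, 1.0606605)
q' = normalize(q + ½dt·q⊗(0,ω)) = (0.0479, -0.6625, 0.0254, 0.7471)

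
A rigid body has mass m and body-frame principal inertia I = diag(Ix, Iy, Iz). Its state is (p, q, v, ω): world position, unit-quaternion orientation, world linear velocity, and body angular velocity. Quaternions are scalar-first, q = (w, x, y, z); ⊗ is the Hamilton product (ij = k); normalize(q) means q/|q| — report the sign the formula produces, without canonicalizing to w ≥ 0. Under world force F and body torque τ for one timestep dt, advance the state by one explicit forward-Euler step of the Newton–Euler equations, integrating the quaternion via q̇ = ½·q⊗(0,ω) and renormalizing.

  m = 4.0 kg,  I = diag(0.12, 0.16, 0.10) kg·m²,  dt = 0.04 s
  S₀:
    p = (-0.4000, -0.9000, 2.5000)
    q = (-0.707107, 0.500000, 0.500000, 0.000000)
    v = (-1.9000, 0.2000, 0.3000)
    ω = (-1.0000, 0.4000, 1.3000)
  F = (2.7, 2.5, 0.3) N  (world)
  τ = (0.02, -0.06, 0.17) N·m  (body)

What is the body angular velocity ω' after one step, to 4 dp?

gyro term ω×Iω = (-0.0312, -0.0260, -0.0160)
α = I⁻¹(τ − ω×Iω) = (0.4267, -0.2125, 1.8600)
ω + α·dt = (-0.9829, 0.3915, 1.3744)

ω' = (-0.9829, 0.3915, 1.3744)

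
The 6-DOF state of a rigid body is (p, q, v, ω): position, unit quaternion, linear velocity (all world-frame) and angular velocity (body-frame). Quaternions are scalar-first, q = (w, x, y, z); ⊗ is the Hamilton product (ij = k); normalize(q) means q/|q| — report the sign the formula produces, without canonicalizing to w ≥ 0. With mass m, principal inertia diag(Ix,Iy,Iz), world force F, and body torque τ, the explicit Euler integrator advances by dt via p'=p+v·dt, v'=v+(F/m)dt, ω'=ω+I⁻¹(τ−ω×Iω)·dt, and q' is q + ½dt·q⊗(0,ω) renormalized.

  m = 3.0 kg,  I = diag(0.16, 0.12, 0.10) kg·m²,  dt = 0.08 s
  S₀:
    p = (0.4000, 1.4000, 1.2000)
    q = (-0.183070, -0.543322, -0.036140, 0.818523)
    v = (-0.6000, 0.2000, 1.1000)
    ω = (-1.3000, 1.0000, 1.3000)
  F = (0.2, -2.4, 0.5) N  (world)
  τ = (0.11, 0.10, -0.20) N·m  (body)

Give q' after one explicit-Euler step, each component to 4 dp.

q' = (-0.2516, -0.5664, -0.0576, 0.7827)

2q̇ = q⊗(0,ω) = (-1.7342585, -0.6275140, -0.5408313, -0.8282950)
q + ½dt·q⊗(0,ω), renormalized = (-0.2516, -0.5664, -0.0576, 0.7827)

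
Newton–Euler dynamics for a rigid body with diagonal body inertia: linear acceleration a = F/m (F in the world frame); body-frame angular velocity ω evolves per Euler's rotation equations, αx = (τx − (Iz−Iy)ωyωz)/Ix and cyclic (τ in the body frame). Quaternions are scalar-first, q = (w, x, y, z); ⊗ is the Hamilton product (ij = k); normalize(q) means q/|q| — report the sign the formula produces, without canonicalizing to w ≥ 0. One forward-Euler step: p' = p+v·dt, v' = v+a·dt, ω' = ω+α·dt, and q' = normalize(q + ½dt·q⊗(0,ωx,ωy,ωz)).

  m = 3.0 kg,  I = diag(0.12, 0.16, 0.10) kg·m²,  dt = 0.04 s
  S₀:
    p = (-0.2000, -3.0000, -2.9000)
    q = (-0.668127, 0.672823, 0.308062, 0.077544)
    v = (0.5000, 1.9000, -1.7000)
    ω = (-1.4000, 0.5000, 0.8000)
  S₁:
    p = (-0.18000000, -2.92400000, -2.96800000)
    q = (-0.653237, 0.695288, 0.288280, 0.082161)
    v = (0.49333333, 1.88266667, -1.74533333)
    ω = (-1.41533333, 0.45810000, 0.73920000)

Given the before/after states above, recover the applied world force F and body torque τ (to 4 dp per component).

F = (-0.5000, -1.3000, -3.4000)
τ = (-0.0700, -0.1900, -0.1800)

v₁ − v₀ = (-0.00666667, -0.01733333, -0.04533333)
applied force F = (-0.5000, -1.3000, -3.4000)
Δω = ω₁−ω₀ = (-0.01533333, -0.04190000, -0.06080000)
gyro term ω₀×Iω₀ = (-0.0240, -0.0224, -0.0280)
applied torque τ = (-0.0700, -0.1900, -0.1800)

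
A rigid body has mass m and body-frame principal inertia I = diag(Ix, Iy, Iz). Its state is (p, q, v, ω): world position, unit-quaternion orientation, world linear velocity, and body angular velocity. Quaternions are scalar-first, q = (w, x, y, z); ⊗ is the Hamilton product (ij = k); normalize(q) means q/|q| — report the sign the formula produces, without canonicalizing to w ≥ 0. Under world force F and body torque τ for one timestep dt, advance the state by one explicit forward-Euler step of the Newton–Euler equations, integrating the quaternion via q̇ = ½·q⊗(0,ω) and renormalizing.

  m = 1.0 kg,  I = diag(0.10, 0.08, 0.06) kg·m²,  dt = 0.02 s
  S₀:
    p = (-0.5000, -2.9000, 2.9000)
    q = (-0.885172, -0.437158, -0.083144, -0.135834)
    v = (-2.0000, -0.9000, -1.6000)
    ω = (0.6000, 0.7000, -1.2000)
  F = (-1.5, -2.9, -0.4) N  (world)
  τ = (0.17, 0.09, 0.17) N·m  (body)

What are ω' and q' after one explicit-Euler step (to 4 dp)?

α = I⁻¹(τ − ω×Iω) = (1.5320, 1.4850, 2.9733)
new body rate ω' = (0.6306, 0.7297, -1.1405)
q⊗(0,ω) = (0.1574948, -0.3362466, -1.2257104, 0.8060822)
q + ½dt·q⊗(0,ω), renormalized = (-0.8835, -0.4405, -0.0954, -0.1278)

ω' = (0.6306, 0.7297, -1.1405)
q' = (-0.8835, -0.4405, -0.0954, -0.1278)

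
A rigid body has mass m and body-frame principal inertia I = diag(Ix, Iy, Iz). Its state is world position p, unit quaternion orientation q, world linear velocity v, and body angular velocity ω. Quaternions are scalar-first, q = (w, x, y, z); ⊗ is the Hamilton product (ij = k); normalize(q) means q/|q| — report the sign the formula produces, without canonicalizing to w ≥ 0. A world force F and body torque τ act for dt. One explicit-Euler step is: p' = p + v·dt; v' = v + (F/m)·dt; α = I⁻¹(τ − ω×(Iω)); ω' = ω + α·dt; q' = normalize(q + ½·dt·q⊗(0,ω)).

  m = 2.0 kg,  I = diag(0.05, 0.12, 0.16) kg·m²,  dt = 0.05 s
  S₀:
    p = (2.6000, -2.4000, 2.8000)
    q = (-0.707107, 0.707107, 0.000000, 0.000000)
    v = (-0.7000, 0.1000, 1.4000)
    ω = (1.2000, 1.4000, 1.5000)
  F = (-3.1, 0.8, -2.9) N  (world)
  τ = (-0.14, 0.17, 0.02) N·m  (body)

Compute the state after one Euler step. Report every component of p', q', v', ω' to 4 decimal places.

ω×(Iω) gyroscopic = (0.0840, -0.1980, 0.1176)
α = I⁻¹(τ − ω×Iω) = (-4.4800, 3.0667, -0.6100)
new body rate ω' = (0.9760, 1.5533, 1.4695)
q⊗(0,ω) = (-0.8485284, -0.8485284, -2.0506103, -0.0707107)
updated quaternion q' = (-0.7270, 0.6847, -0.0512, -0.0018)
a = F/m = (-1.5500, 0.4000, -1.4500)
p' = p + v·dt = (2.5650, -2.3950, 2.8700)
new velocity v' = (-0.7775, 0.1200, 1.3275)

p' = (2.5650, -2.3950, 2.8700)
q' = (-0.7270, 0.6847, -0.0512, -0.0018)
v' = (-0.7775, 0.1200, 1.3275)
ω' = (0.9760, 1.5533, 1.4695)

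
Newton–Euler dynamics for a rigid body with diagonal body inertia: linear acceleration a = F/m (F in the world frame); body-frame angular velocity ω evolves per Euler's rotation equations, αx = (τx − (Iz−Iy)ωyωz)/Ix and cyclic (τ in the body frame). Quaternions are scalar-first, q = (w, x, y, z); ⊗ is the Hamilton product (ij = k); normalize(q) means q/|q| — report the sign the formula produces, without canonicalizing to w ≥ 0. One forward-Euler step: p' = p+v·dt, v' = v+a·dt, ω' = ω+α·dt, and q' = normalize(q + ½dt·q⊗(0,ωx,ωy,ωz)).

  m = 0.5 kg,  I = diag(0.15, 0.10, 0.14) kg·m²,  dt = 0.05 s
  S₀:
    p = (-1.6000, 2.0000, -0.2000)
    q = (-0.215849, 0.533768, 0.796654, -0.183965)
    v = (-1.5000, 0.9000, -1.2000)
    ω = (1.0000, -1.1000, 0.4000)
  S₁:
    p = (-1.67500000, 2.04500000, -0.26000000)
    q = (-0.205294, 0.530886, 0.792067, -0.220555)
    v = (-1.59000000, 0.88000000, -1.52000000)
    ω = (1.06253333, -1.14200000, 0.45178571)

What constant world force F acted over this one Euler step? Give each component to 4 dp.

v₁ − v₀ = (-0.09000000, -0.02000000, -0.32000000)
m·(v₁−v₀)/dt = (-0.9000, -0.2000, -3.2000)

F = (-0.9000, -0.2000, -3.2000)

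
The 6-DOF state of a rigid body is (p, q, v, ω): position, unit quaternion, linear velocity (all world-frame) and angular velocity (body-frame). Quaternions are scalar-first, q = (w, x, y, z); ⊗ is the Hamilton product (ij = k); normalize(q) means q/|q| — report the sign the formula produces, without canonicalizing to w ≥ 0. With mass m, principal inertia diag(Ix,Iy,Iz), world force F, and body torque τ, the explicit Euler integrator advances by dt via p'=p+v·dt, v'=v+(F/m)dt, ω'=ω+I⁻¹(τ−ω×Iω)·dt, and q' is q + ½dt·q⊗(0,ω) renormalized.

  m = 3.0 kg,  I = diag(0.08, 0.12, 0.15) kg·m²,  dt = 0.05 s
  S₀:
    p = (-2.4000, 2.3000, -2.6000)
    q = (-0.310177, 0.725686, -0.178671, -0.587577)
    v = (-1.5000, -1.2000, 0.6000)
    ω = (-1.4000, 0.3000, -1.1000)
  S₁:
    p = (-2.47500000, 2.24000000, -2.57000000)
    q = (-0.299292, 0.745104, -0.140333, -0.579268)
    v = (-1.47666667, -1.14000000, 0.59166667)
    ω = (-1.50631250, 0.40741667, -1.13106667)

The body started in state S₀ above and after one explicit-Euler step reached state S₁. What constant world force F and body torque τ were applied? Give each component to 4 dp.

F = (1.4000, 3.6000, -0.5000)
τ = (-0.1800, 0.1500, -0.1100)

ω₁ − ω₀ = (-0.10631250, 0.10741667, -0.03106667)
gyro term ω₀×Iω₀ = (-0.0099, -0.1078, -0.0168)
applied torque τ = (-0.1800, 0.1500, -0.1100)
velocity change Δv = (0.02333333, 0.06000000, -0.00833333)
m·(v₁−v₀)/dt = (1.4000, 3.6000, -0.5000)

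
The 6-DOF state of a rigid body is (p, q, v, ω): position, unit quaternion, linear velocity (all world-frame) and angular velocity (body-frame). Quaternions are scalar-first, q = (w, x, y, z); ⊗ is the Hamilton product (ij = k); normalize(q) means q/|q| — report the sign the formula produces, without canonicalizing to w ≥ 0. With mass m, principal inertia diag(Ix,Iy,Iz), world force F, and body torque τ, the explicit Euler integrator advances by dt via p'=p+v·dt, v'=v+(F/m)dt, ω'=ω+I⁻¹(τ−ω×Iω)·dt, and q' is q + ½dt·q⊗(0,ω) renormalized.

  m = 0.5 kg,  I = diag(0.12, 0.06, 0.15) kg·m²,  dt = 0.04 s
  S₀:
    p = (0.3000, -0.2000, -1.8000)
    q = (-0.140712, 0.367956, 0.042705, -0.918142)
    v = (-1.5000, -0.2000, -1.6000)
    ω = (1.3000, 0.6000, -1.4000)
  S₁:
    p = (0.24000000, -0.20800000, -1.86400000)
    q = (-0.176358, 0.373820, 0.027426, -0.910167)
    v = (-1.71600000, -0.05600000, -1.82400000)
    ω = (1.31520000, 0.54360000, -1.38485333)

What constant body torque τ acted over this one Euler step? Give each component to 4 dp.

τ = (-0.0300, -0.0300, 0.0100)

Δω = ω₁−ω₀ = (0.01520000, -0.05640000, 0.01514667)
τ = I·(Δω/dt) + ω₀×(Iω₀) = (-0.0300, -0.0300, 0.0100)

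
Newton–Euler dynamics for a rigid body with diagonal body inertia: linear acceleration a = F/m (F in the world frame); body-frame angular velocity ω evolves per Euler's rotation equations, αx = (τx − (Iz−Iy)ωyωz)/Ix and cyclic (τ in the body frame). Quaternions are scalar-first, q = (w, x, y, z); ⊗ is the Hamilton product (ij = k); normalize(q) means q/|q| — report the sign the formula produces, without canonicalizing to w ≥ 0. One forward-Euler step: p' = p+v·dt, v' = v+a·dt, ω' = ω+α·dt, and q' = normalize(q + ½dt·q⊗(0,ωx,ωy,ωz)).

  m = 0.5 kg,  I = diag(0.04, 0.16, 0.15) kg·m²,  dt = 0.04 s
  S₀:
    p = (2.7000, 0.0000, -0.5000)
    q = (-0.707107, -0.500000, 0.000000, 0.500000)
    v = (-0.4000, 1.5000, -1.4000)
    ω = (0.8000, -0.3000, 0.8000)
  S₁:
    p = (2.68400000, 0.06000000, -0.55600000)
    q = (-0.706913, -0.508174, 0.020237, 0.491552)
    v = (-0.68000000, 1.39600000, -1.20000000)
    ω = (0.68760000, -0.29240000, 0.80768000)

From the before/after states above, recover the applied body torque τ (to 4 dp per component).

Δω = ω₁−ω₀ = (-0.11240000, 0.00760000, 0.00768000)
applied torque τ = (-0.1100, -0.0400, 0.0000)

τ = (-0.1100, -0.0400, 0.0000)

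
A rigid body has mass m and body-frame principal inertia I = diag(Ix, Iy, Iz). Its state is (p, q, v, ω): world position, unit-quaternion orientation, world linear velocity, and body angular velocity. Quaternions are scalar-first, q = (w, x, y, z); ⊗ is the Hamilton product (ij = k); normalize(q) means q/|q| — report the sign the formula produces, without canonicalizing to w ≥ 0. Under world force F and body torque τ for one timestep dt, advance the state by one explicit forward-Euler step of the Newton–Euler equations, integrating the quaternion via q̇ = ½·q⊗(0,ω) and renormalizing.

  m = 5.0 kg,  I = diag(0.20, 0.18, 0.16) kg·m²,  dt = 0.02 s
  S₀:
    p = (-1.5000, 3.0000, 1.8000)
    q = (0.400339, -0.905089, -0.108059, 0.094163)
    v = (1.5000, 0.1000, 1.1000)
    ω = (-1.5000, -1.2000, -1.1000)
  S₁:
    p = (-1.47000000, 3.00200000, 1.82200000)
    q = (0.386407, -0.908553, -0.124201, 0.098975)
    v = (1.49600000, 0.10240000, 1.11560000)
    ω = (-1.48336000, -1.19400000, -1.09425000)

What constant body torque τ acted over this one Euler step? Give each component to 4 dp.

rate change Δω = (0.01664000, 0.00600000, 0.00575000)
gyro term ω₀×Iω₀ = (-0.0264, 0.0660, -0.0360)
I·α + gyro = (0.1400, 0.1200, 0.0100)

τ = (0.1400, 0.1200, 0.0100)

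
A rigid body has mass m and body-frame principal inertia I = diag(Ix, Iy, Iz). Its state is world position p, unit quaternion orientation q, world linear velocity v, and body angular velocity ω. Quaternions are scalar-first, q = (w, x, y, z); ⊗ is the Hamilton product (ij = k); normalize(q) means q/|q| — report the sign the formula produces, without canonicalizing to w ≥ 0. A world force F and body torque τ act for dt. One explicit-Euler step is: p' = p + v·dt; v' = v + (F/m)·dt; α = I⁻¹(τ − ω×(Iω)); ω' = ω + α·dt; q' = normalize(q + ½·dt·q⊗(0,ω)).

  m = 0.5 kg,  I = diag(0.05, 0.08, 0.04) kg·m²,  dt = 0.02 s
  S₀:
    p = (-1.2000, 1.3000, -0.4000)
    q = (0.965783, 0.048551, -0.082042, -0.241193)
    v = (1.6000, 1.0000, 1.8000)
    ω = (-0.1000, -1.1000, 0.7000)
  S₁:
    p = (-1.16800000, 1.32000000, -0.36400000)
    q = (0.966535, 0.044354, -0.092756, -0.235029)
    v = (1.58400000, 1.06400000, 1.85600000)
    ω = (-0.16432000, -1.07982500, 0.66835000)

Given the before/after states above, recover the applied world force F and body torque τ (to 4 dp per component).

F = (-0.4000, 1.6000, 1.4000)
τ = (-0.1300, 0.0800, -0.0600)

ω₁ − ω₀ = (-0.06432000, 0.02017500, -0.03165000)
I·α + gyro = (-0.1300, 0.0800, -0.0600)
v₁ − v₀ = (-0.01600000, 0.06400000, 0.05600000)
applied force F = (-0.4000, 1.6000, 1.4000)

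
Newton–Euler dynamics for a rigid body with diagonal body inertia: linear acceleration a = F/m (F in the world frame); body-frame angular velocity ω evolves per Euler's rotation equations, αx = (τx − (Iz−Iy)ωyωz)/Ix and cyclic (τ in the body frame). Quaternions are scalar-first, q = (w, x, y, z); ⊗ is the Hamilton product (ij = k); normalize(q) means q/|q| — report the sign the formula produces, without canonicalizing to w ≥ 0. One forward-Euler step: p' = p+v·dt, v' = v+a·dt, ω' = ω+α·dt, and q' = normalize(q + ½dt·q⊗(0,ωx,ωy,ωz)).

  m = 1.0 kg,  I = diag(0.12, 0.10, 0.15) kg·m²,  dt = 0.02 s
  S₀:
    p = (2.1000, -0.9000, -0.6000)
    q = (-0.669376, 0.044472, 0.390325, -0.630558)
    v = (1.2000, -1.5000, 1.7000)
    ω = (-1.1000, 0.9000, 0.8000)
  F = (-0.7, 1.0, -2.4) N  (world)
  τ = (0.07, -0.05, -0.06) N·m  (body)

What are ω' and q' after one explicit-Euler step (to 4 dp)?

ω' = (-1.0943, 0.8847, 0.7894)
q' = (-0.6673, 0.0606, 0.3908, -0.6311)

gyro term ω×Iω = (0.0360, 0.0264, 0.0198)
α = I⁻¹(τ − ω×Iω) = (0.2833, -0.7640, -0.5320)
ω + α·dt = (-1.0943, 0.8847, 0.7894)
Hamilton product q⊗(0,ω) = (0.2020731, 1.6160758, 0.0555978, -0.0661185)
q' = normalize(q + ½dt·q⊗(0,ω)) = (-0.6673, 0.0606, 0.3908, -0.6311)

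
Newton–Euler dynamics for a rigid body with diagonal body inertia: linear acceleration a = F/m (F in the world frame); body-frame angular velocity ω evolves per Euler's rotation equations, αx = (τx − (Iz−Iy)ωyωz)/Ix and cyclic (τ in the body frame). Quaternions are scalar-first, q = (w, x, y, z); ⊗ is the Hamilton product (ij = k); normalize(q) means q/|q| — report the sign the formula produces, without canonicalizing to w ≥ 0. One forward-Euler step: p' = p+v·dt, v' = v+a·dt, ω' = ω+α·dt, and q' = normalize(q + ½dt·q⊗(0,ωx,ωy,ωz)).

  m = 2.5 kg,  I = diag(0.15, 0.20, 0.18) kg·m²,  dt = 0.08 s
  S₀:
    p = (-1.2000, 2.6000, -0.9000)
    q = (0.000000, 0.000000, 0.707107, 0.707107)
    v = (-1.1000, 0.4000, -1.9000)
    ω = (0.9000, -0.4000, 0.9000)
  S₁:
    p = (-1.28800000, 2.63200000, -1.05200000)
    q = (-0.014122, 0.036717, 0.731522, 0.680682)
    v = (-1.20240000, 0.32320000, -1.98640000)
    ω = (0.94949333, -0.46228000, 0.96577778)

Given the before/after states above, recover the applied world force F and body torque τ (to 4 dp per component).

F = (-3.2000, -2.4000, -2.7000)
τ = (0.1000, -0.1800, 0.1300)

v₁ − v₀ = (-0.10240000, -0.07680000, -0.08640000)
m·(v₁−v₀)/dt = (-3.2000, -2.4000, -2.7000)
ω₁ − ω₀ = (0.04949333, -0.06228000, 0.06577778)
gyro term ω₀×Iω₀ = (0.0072, -0.0243, -0.0180)
τ = I·(Δω/dt) + ω₀×(Iω₀) = (0.1000, -0.1800, 0.1300)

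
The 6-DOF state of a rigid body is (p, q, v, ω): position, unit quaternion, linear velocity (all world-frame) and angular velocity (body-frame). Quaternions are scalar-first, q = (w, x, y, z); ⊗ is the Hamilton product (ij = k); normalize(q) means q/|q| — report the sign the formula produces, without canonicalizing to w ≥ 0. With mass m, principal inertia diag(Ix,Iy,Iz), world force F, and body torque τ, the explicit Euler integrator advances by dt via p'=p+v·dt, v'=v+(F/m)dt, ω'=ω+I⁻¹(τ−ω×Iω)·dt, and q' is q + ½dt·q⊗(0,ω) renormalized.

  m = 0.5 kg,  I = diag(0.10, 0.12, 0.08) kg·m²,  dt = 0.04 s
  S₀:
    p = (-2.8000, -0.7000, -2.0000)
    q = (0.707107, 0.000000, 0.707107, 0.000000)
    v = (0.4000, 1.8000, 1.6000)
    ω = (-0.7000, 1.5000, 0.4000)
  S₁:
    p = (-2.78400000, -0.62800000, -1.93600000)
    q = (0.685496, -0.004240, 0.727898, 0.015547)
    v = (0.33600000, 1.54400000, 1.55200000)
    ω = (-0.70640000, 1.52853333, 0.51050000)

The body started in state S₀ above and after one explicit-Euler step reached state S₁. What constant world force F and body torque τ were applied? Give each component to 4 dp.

F = (-0.8000, -3.2000, -0.6000)
τ = (-0.0400, 0.0800, 0.2000)

Δv = v₁−v₀ = (-0.06400000, -0.25600000, -0.04800000)
m·(v₁−v₀)/dt = (-0.8000, -3.2000, -0.6000)
rate change Δω = (-0.00640000, 0.02853333, 0.11050000)
ω₀×(Iω₀) = (-0.0240, -0.0056, -0.0210)
τ = I·(Δω/dt) + ω₀×(Iω₀) = (-0.0400, 0.0800, 0.2000)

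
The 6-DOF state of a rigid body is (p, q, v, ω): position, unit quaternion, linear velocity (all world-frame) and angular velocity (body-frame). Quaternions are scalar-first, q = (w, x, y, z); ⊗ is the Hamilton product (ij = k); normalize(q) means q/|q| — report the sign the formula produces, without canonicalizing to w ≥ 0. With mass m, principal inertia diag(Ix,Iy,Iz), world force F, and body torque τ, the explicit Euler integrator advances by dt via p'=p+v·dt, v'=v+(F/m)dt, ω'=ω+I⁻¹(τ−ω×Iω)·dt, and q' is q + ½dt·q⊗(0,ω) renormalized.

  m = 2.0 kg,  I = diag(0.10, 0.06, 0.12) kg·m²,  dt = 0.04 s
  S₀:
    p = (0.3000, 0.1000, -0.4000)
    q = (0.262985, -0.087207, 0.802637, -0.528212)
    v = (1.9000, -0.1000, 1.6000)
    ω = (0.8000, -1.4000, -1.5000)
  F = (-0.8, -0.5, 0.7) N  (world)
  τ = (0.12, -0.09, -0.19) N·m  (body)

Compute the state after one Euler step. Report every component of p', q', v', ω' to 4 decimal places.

p' = (0.3760, 0.0960, -0.3360)
q' = (0.2707, -0.1218, 0.7834, -0.5460)
v' = (1.8840, -0.1100, 1.6140)
ω' = (0.7976, -1.4760, -1.5783)

(τ − ω×Iω)/I = (-0.0600, -1.9000, -1.9567)
new body rate ω' = (0.7976, -1.4760, -1.5783)
q⊗(0,ω) = (0.4011394, -1.7330643, -0.9215591, -0.9144973)
updated quaternion q' = (0.2707, -0.1218, 0.7834, -0.5460)
linear accel F/m = (-0.4000, -0.2500, 0.3500)
p' = p + v·dt = (0.3760, 0.0960, -0.3360)
new velocity v' = (1.8840, -0.1100, 1.6140)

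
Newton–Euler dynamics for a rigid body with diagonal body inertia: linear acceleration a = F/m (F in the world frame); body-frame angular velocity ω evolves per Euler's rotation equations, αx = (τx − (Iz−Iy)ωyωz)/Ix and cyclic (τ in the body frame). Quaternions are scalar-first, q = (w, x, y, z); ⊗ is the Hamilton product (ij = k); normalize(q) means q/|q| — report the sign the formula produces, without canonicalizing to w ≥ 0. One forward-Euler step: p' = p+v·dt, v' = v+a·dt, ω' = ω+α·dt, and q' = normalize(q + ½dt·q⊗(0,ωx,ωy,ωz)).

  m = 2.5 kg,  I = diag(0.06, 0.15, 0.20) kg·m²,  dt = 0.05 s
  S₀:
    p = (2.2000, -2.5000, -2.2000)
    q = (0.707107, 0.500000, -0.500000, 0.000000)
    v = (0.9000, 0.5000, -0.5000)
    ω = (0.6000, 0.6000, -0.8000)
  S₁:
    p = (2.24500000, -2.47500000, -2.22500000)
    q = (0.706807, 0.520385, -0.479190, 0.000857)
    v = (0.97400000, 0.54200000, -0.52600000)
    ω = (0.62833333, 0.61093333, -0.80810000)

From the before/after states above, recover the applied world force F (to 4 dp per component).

F = (3.7000, 2.1000, -1.3000)

velocity change Δv = (0.07400000, 0.04200000, -0.02600000)
applied force F = (3.7000, 2.1000, -1.3000)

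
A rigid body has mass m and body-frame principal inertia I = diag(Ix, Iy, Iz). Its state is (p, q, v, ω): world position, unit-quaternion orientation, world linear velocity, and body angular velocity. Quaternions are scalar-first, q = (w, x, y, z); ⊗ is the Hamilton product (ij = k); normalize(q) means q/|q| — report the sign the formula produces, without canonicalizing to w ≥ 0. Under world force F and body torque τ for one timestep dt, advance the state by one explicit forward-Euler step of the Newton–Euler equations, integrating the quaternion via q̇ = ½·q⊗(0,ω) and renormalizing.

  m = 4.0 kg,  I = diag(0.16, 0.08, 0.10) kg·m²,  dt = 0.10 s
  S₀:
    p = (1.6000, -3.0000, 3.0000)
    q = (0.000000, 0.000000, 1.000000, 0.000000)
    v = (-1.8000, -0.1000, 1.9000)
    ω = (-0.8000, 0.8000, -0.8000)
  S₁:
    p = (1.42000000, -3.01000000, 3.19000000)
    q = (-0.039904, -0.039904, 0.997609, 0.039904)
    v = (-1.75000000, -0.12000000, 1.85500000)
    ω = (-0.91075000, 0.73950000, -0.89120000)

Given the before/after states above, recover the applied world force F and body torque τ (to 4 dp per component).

rate change Δω = (-0.11075000, -0.06050000, -0.09120000)
I·α + gyro = (-0.1900, -0.0100, -0.0400)
v₁ − v₀ = (0.05000000, -0.02000000, -0.04500000)
F = m·Δv/dt = (2.0000, -0.8000, -1.8000)

F = (2.0000, -0.8000, -1.8000)
τ = (-0.1900, -0.0100, -0.0400)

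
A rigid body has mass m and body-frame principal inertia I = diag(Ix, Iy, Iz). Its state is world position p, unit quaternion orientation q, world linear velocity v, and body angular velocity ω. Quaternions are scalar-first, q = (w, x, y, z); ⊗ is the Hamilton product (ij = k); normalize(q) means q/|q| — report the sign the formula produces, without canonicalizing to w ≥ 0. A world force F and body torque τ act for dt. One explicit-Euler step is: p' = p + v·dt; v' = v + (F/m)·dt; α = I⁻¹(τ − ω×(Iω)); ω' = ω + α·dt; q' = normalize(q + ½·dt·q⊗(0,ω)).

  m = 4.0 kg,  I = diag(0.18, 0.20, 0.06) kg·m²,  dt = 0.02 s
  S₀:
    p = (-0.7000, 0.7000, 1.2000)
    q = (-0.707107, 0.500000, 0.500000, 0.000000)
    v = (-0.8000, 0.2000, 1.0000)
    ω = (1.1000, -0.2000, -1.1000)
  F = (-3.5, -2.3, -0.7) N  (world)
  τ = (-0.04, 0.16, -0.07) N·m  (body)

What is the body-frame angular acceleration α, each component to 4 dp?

α = (-0.0511, 1.5260, -1.0933)

ω×(Iω) gyroscopic = (-0.0308, -0.1452, -0.0044)
(τ − ω×Iω)/I = (-0.0511, 1.5260, -1.0933)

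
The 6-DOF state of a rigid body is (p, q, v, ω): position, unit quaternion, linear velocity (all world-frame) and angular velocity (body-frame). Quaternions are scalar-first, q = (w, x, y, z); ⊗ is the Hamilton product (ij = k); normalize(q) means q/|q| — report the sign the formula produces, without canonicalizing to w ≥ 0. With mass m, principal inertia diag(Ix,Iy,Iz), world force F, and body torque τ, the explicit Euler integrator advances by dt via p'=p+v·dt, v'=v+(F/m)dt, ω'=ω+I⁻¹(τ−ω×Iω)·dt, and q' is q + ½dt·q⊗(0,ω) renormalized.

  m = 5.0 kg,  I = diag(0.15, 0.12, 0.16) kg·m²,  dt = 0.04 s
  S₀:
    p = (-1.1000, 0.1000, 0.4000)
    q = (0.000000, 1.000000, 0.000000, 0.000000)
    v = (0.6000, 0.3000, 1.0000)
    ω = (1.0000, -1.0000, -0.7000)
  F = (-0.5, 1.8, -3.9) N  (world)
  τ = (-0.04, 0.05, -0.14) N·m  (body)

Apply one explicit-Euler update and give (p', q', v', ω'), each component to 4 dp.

p' = (-1.0760, 0.1120, 0.4400)
q' = (-0.0200, 0.9995, 0.0140, -0.0200)
v' = (0.5960, 0.3144, 0.9688)
ω' = (0.9819, -0.9857, -0.7425)

a = F/m = (-0.1000, 0.3600, -0.7800)
new position p' = (-1.0760, 0.1120, 0.4400)
new velocity v' = (0.5960, 0.3144, 0.9688)
α = I⁻¹(τ − ω×Iω) = (-0.4533, 0.3583, -1.0625)
ω + α·dt = (0.9819, -0.9857, -0.7425)
q⊗(0,ω) = (-1.0000000, 0.0000000, 0.7000000, -1.0000000)
q' = normalize(q + ½dt·q⊗(0,ω)) = (-0.0200, 0.9995, 0.0140, -0.0200)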